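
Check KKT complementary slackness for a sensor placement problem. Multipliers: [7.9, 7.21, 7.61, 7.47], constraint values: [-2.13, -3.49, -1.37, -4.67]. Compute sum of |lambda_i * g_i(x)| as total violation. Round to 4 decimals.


KKT complementary slackness check:
lambda_1 * g_1 = 7.9 * -2.13 = -16.827
lambda_2 * g_2 = 7.21 * -3.49 = -25.1629
lambda_3 * g_3 = 7.61 * -1.37 = -10.4257
lambda_4 * g_4 = 7.47 * -4.67 = -34.8849
Total violation = 16.827 + 25.1629 + 10.4257 + 34.8849 = 87.3005


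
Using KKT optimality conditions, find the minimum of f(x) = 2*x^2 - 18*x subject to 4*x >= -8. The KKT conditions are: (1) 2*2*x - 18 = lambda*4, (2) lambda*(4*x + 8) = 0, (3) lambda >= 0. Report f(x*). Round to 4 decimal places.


Step 1: Try lambda = 0 (constraint inactive).
Stationarity: 2*2*x - 18 = 0
x* = 18/(2*2) = 4.5
Check constraint: 4*4.5 = 18.0 >= -8 -- satisfied.
Step 2: Compute optimal value.
f(x*) = 2*4.5^2 - 18*4.5 = -40.5


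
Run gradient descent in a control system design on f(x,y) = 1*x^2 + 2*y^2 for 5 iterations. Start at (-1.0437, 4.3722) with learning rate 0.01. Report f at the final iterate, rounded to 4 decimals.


Gradient descent on f(x,y) = 1*x^2 + 2*y^2.
Starting point: (-1.0437, 4.3722), alpha = 0.01
Step 1: grad_x = 2*1*-1.0437 = -2.0874, grad_y = 2*2*4.3722 = 17.4888
  x_1 = -1.0437 - 0.01*-2.0874 = -1.0228
  y_1 = 4.3722 - 0.01*17.4888 = 4.1973
Step 2: grad_x = 2*1*-1.0228 = -2.0457, grad_y = 2*2*4.1973 = 16.7892
  x_2 = -1.0228 - 0.01*-2.0457 = -1.0024
  y_2 = 4.1973 - 0.01*16.7892 = 4.0294
Step 3: grad_x = 2*1*-1.0024 = -2.0047, grad_y = 2*2*4.0294 = 16.1177
  x_3 = -1.0024 - 0.01*-2.0047 = -0.9823
  y_3 = 4.0294 - 0.01*16.1177 = 3.8682
Step 4: grad_x = 2*1*-0.9823 = -1.9646, grad_y = 2*2*3.8682 = 15.473
  x_4 = -0.9823 - 0.01*-1.9646 = -0.9627
  y_4 = 3.8682 - 0.01*15.473 = 3.7135
Step 5: grad_x = 2*1*-0.9627 = -1.9254, grad_y = 2*2*3.7135 = 14.8541
  x_5 = -0.9627 - 0.01*-1.9254 = -0.9434
  y_5 = 3.7135 - 0.01*14.8541 = 3.565
f(-0.9434, 3.565) = 1*(-0.9434)^2 + 2*3.565^2 = 26.3081


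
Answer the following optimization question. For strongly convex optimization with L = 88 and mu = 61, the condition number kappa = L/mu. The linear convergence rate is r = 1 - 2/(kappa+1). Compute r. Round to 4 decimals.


Step 1: Compute the condition number.
kappa = L/mu = 88/61 = 1.4426
Step 2: Compute the convergence rate.
r = 1 - 2/(kappa + 1) = 1 - 2*mu/(L + mu) = (L - mu)/(L + mu) = 27/149 = 0.1812


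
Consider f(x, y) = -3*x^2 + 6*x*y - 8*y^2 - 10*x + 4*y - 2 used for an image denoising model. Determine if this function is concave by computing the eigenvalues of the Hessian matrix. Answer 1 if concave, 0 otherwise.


The Hessian of f(x,y) = -3*x^2 + 6*x*y - 8*y^2 - 10*x + 4*y - 2 is:
H = [[-6, 6], [6, -16]]
Trace = -6 - 16 = -22
Determinant = -6*-16 - (6)^2 = 60
Discriminant = (-22)^2 - 4*60 = 244.0
Eigenvalues: lambda_1 = -18.8102, lambda_2 = -3.1898
The function is concave.

1


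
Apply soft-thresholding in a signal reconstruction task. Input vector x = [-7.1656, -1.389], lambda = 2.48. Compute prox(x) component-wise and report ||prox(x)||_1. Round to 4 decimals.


Soft-thresholding with lambda = 2.48:
prox(-7.1656) = sign(-7.1656)*max(|-7.1656| - 2.48, 0) = -4.6856
prox(-1.389) = sign(-1.389)*max(|-1.389| - 2.48, 0) = 0.0
prox(x) = [-4.6856, 0.0]
||prox(x)||_1 = 4.6856 + 0.0 = 4.6856


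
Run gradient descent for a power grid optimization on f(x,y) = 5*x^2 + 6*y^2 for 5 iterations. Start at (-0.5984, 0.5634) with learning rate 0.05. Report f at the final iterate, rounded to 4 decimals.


Gradient descent on f(x,y) = 5*x^2 + 6*y^2.
Starting point: (-0.5984, 0.5634), alpha = 0.05
Step 1: grad_x = 2*5*-0.5984 = -5.984, grad_y = 2*6*0.5634 = 6.7608
  x_1 = -0.5984 - 0.05*-5.984 = -0.2992
  y_1 = 0.5634 - 0.05*6.7608 = 0.2254
Step 2: grad_x = 2*5*-0.2992 = -2.992, grad_y = 2*6*0.2254 = 2.7043
  x_2 = -0.2992 - 0.05*-2.992 = -0.1496
  y_2 = 0.2254 - 0.05*2.7043 = 0.0901
Step 3: grad_x = 2*5*-0.1496 = -1.496, grad_y = 2*6*0.0901 = 1.0817
  x_3 = -0.1496 - 0.05*-1.496 = -0.0748
  y_3 = 0.0901 - 0.05*1.0817 = 0.0361
Step 4: grad_x = 2*5*-0.0748 = -0.748, grad_y = 2*6*0.0361 = 0.4327
  x_4 = -0.0748 - 0.05*-0.748 = -0.0374
  y_4 = 0.0361 - 0.05*0.4327 = 0.0144
Step 5: grad_x = 2*5*-0.0374 = -0.374, grad_y = 2*6*0.0144 = 0.1731
  x_5 = -0.0374 - 0.05*-0.374 = -0.0187
  y_5 = 0.0144 - 0.05*0.1731 = 0.0058
f(-0.0187, 0.0058) = 5*(-0.0187)^2 + 6*0.0058^2 = 0.0019


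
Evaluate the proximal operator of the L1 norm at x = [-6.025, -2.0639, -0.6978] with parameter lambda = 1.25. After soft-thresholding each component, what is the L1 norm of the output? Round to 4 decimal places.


Soft-thresholding with lambda = 1.25:
prox(-6.025) = sign(-6.025)*max(|-6.025| - 1.25, 0) = -4.775
prox(-2.0639) = sign(-2.0639)*max(|-2.0639| - 1.25, 0) = -0.8139
prox(-0.6978) = sign(-0.6978)*max(|-0.6978| - 1.25, 0) = 0.0
prox(x) = [-4.775, -0.8139, 0.0]
||prox(x)||_1 = 4.775 + 0.8139 + 0.0 = 5.5889


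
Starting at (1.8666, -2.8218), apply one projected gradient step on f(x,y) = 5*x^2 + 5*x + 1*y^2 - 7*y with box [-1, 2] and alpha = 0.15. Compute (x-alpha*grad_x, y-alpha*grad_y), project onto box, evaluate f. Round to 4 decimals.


Step 1: Compute gradient at (1.8666, -2.8218).
grad_x = 2*5*1.8666 + 5 = 23.666
grad_y = 2*1*-2.8218 - 7 = -12.6436
Step 2: Gradient step.
x_raw = 1.8666 - 0.15*23.666 = -1.6833
y_raw = -2.8218 - 0.15*-12.6436 = -0.9253
Step 3: Project onto [-1, 2].
x_proj = clip(-1.6833) = -1.0
y_proj = clip(-0.9253) = -0.9253
Step 4: Evaluate f.
f(-1.0, -0.9253) = 7.3329


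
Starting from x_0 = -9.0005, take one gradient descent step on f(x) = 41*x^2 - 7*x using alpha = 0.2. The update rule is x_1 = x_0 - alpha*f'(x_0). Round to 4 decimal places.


We compute the gradient at x_0 and apply the update.
f'(x) = 82*x - 7
f'(-9.0005) = 82*-9.0005 - 7 = -745.041
x_1 = -9.0005 - 0.2*-745.041 = 140.0077


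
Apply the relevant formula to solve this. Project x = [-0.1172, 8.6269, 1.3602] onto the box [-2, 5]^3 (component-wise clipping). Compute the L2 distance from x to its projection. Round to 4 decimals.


Project each component onto [-2, 5].
clip(-0.1172) = -0.1172, clip(8.6269) = 5.0, clip(1.3602) = 1.3602
Projection = [-0.1172, 5.0, 1.3602]
Squared diffs: [0.0, 13.1544, 0.0]
Distance = sqrt(13.1544) = 3.6269


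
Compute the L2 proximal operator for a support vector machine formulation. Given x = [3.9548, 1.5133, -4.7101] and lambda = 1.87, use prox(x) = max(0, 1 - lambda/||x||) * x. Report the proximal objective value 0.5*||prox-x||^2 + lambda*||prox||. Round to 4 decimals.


Step 1: Compute ||x||.
||x|| = 6.3337
Step 2: Compute scaling factor.
scale = max(0, 1 - 1.87/6.3337) = 0.7048
Step 3: prox(x) = [2.7872, 1.0665, -3.3195]
||prox(x)|| = 4.4637
Step 4: Proximal objective.
0.5*||prox-x||^2 = 1.7485
lambda*||prox|| = 8.3471
Total = 10.0955


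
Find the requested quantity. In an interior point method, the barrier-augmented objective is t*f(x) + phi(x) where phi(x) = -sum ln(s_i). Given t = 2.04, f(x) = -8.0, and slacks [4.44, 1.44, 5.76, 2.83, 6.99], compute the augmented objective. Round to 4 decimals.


Step 1: Compute log-barrier.
ln values: [1.4907, 0.3646, 1.7509, 1.0403, 1.9445]
phi = -(1.4907 + 0.3646 + 1.7509 + 1.0403 + 1.9445) = -6.591
Step 2: Compute augmented objective.
t*f(x) = 2.04*-8.0 = -16.32
Total = -16.32 - 6.591 = -22.911


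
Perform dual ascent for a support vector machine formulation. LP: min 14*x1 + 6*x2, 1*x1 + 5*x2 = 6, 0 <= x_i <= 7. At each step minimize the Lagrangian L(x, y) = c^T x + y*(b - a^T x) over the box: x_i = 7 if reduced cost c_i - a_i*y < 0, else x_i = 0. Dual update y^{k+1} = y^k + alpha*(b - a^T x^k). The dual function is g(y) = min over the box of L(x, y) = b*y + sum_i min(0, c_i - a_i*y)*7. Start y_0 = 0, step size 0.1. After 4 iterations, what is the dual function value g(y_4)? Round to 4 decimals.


Dual ascent for LP: min 14*x1 + 6*x2, 1*x1 + 5*x2 = 6, 0 <= x_i <= 7
Step 1: y^k = 0.0, reduced costs: (14.0, 6.0)
  x^k = (0.0, 0.0), subgradient = b - a^T x = 6.0
  y^{k+1} = 0.0 + 0.1*6.0 = 0.6
Step 2: y^k = 0.6, reduced costs: (13.4, 3.0)
  x^k = (0.0, 0.0), subgradient = b - a^T x = 6.0
  y^{k+1} = 0.6 + 0.1*6.0 = 1.2
Step 3: y^k = 1.2, reduced costs: (12.8, 0.0)
  x^k = (0.0, 0.0), subgradient = b - a^T x = 6.0
  y^{k+1} = 1.2 + 0.1*6.0 = 1.8
Step 4: y^k = 1.8, reduced costs: (12.2, -3.0)
  x^k = (0.0, 7.0), subgradient = b - a^T x = -29.0
  y^{k+1} = 1.8 + 0.1*-29.0 = -1.1
Dual objective at y_4 = -1.1: reduced costs (15.1, 11.5), box minimizer x = (0.0, 0.0)
g(y_4) = b*y + (c1 - a1*y)*x1 + (c2 - a2*y)*x2 = 6*(-1.1) + 15.1*0.0 + 11.5*0.0 = -6.6 + 0.0 + 0.0 = -6.6


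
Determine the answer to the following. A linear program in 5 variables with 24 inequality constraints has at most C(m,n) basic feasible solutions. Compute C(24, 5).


Each vertex corresponds to some choice of n active constraints out of m, so the number of vertices is at most C(m, n) = m! / (n!(m-n)!).
m = 24, n = 5
Numerator: 24 * 23 * 22 * 21 * 20
Denominator: 5! = 120
C(24, 5) = 42504


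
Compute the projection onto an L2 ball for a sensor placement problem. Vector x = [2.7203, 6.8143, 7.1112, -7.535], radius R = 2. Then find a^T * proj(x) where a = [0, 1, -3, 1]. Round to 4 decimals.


Step 1: Compute ||x|| (intermediates to 6 decimals).
||x|| = sqrt(2.7203^2 + 6.8143^2 + 7.1112^2 + (-7.535)^2) = 12.695673
Step 2: Project.
Since ||x|| > R, scale = R/||x|| = 2/12.695673 = 0.157534, proj(x) = scale * x
proj(x) = [0.42854, 1.073484, 1.120256, -1.187019]
Step 3: Dot product.
a^T * proj(x) = 0*0.42854 + 1*1.073484 - 3*1.120256 + 1*(-1.187019) = -3.4743


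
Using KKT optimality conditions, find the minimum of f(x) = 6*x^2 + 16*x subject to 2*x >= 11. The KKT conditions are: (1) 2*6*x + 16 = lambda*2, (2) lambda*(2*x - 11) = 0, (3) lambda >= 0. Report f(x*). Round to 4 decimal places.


Step 1: Try lambda = 0 (constraint inactive).
x_unc = -16/(2*6) = -1.3333
Check: 2*-1.3333 = -2.6666 < 11 -- violated!
Step 2: Constraint must be active: 2*x = 11
x* = 11/2 = 5.5
lambda = (2*6*5.5 + 16)/2 = 41.0
Step 3: Compute optimal value.
f(x*) = 6*5.5^2 + 16*5.5 = 269.5


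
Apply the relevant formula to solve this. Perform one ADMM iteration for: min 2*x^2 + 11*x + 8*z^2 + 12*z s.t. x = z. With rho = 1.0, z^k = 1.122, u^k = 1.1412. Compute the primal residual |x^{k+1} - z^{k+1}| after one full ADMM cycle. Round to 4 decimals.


ADMM iteration with rho = 1.0, z^k = 1.122, u^k = 1.1412
Step 1: x-update.
Minimize 2*x^2 + 11*x + (1.0/2)*(x - 1.122 + 1.1412)^2
FOC: (2*2 + 1.0)*x = -11 + 1.0*(1.122 - 1.1412)
x^{k+1} = -2.2038
Step 2: z-update.
Minimize 8*z^2 + 12*z + (1.0/2)*(-2.2038 - z + 1.1412)^2
FOC: (2*8 + 1.0)*z = -12 + 1.0*(-2.2038 + 1.1412)
z^{k+1} = -0.7684
Step 3: u-update.
u^{k+1} = 1.1412 - 2.2038 + 0.7684 = -0.2942
Step 4: Primal residual = |-2.2038 + 0.7684| = 1.4354


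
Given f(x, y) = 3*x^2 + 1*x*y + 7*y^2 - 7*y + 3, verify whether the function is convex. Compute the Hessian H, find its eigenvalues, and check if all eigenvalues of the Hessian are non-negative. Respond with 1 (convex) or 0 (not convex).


The Hessian of f(x,y) = 3*x^2 + 1*x*y + 7*y^2 - 7*y + 3 is:
H = [[6, 1], [1, 14]]
Trace = 6 + 14 = 20
Determinant = 6*14 - (1)^2 = 83
Discriminant = (20)^2 - 4*83 = 68.0
Eigenvalues: lambda_1 = 5.8769, lambda_2 = 14.1231
The function is convex.

1


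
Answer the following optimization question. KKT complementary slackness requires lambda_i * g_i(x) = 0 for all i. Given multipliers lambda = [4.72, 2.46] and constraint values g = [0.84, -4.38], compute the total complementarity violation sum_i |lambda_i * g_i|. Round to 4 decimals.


KKT complementary slackness check:
lambda_1 * g_1 = 4.72 * 0.84 = 3.9648
lambda_2 * g_2 = 2.46 * -4.38 = -10.7748
Total violation = 3.9648 + 10.7748 = 14.7396


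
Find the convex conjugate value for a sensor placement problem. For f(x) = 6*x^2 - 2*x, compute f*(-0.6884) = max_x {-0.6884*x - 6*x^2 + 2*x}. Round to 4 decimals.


f*(y) = sup_x {y*x - a*x^2 - b*x} = sup_x {(y-b)*x - a*x^2}
FOC: (y - b) - 2a*x = 0 => x* = (y - b)/(2a)
x* = (-0.6884 + 2)/(2*6) = 0.1093
f*(-0.6884) = (y-b)^2/(4a) = (-0.6884 + 2)^2/(4*6)
= 1.7203/24 = 0.0717


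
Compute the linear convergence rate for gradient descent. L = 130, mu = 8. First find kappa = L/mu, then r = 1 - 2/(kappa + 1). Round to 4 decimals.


Step 1: Compute the condition number.
kappa = L/mu = 130/8 = 16.25
Step 2: Compute the convergence rate.
r = 1 - 2/(kappa + 1) = 1 - 2*mu/(L + mu) = (L - mu)/(L + mu) = 122/138 = 0.8841


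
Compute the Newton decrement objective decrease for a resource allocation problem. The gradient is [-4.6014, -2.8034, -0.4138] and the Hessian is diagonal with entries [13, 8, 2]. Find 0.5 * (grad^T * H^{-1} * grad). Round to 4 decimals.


Step 1: H is diagonal, so H^(-1) * g = [-0.354, -0.3504, -0.2069].
Step 2: g^T H^(-1) g = sum_i g_i^2 / H_ii
  = (-4.6014)^2/13 + (-2.8034)^2/8 + (-0.4138)^2/2
  = 1.6287 + 0.9824 + 0.0856 = 2.6967
Step 3: Objective decrease = 0.5 * g^T H^(-1) g = 1.3483


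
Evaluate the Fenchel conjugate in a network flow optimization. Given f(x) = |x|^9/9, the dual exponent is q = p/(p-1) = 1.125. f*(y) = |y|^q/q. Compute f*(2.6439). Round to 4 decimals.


The conjugate exponent q satisfies 1/p + 1/q = 1.
p = 9, so q = 9/(9 - 1) = 1.125
|y|^q = 2.6439^1.125 = 2.9856
f*(2.6439) = 2.9856 / 1.125 = 2.6538


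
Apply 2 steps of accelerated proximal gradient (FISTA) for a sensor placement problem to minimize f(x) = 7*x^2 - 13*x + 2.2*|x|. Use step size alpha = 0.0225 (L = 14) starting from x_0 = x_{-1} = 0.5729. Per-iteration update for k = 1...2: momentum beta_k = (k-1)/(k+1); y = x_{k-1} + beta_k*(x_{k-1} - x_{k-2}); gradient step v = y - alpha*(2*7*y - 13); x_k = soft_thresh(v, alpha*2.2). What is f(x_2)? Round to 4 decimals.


FISTA on f(x) = 7*x^2 - 13*x + 2.2*|x|
L = 14, alpha = 0.0225
Iteration 1: beta = 0.0, y = 0.5729 + 0.0*(0.5729 - 0.5729) = 0.5729
  grad(y) = -4.9794, v = y - alpha*grad = 0.6849
  prox(v) = soft_thresh(0.6849, 0.0495) = 0.6354
Iteration 2: beta = 0.3333, y = 0.6354 + 0.3333*(0.6354 - 0.5729) = 0.6563
  grad(y) = -3.8121, v = y - alpha*grad = 0.7421
  prox(v) = soft_thresh(0.7421, 0.0495) = 0.6926
f(x_2) = 7*0.6926^2 - 13*0.6926 + 2.2*|0.6926| = -4.1222


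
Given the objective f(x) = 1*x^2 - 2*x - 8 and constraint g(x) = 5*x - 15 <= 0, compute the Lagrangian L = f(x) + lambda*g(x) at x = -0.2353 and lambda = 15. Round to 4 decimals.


Step 1: Evaluate f(x).
f(-0.2353) = 1*(-0.2353)^2 - 2*(-0.2353) - 8 = -7.474
Step 2: Evaluate g(x).
g(-0.2353) = 5*-0.2353 - 15 = -16.1765
Step 3: Compute Lagrangian.
L = -7.474 + 15*-16.1765 = -250.1215


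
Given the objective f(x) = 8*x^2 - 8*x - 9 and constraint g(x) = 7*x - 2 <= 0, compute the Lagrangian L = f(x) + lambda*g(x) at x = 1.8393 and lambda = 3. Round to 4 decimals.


Step 1: Evaluate f(x).
f(1.8393) = 8*1.8393^2 - 8*1.8393 - 9 = 3.3498
Step 2: Evaluate g(x).
g(1.8393) = 7*1.8393 - 2 = 10.8751
Step 3: Compute Lagrangian.
L = 3.3498 + 3*10.8751 = 35.9751


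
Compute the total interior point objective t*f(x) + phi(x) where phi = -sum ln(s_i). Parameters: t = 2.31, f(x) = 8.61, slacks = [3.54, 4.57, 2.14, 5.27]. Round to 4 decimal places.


Step 1: Compute log-barrier.
ln values: [1.2641, 1.5195, 0.7608, 1.662]
phi = -(1.2641 + 1.5195 + 0.7608 + 1.662) = -5.2065
Step 2: Compute augmented objective.
t*f(x) = 2.31*8.61 = 19.8891
Total = 19.8891 - 5.2065 = 14.6826


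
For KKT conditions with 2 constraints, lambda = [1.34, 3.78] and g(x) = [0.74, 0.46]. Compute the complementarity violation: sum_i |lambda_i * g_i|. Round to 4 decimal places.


KKT complementary slackness check:
lambda_1 * g_1 = 1.34 * 0.74 = 0.9916
lambda_2 * g_2 = 3.78 * 0.46 = 1.7388
Total violation = 0.9916 + 1.7388 = 2.7304


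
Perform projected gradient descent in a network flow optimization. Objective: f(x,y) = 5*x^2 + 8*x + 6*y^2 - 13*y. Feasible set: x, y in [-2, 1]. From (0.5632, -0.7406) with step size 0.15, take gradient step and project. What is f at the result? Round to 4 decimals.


Step 1: Compute gradient at (0.5632, -0.7406).
grad_x = 2*5*0.5632 + 8 = 13.632
grad_y = 2*6*-0.7406 - 13 = -21.8872
Step 2: Gradient step.
x_raw = 0.5632 - 0.15*13.632 = -1.4816
y_raw = -0.7406 - 0.15*-21.8872 = 2.5425
Step 3: Project onto [-2, 1].
x_proj = clip(-1.4816) = -1.4816
y_proj = clip(2.5425) = 1.0
Step 4: Evaluate f.
f(-1.4816, 1.0) = -7.8771


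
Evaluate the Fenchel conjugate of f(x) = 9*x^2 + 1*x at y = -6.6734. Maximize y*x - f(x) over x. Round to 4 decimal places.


f*(y) = sup_x {y*x - a*x^2 - b*x} = sup_x {(y-b)*x - a*x^2}
FOC: (y - b) - 2a*x = 0 => x* = (y - b)/(2a)
x* = (-6.6734 - 1)/(2*9) = -0.4263
f*(-6.6734) = (y-b)^2/(4a) = (-6.6734 - 1)^2/(4*9)
= 58.8811/36 = 1.6356


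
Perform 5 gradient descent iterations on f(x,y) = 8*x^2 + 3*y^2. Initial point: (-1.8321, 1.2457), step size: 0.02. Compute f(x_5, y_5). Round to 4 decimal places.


Gradient descent on f(x,y) = 8*x^2 + 3*y^2.
Starting point: (-1.8321, 1.2457), alpha = 0.02
Step 1: grad_x = 2*8*-1.8321 = -29.3136, grad_y = 2*3*1.2457 = 7.4742
  x_1 = -1.8321 - 0.02*-29.3136 = -1.2458
  y_1 = 1.2457 - 0.02*7.4742 = 1.0962
Step 2: grad_x = 2*8*-1.2458 = -19.9332, grad_y = 2*3*1.0962 = 6.5773
  x_2 = -1.2458 - 0.02*-19.9332 = -0.8472
  y_2 = 1.0962 - 0.02*6.5773 = 0.9647
Step 3: grad_x = 2*8*-0.8472 = -13.5546, grad_y = 2*3*0.9647 = 5.788
  x_3 = -0.8472 - 0.02*-13.5546 = -0.5761
  y_3 = 0.9647 - 0.02*5.788 = 0.8489
Step 4: grad_x = 2*8*-0.5761 = -9.2171, grad_y = 2*3*0.8489 = 5.0935
  x_4 = -0.5761 - 0.02*-9.2171 = -0.3917
  y_4 = 0.8489 - 0.02*5.0935 = 0.747
Step 5: grad_x = 2*8*-0.3917 = -6.2677, grad_y = 2*3*0.747 = 4.4822
  x_5 = -0.3917 - 0.02*-6.2677 = -0.2664
  y_5 = 0.747 - 0.02*4.4822 = 0.6574
f(-0.2664, 0.6574) = 8*(-0.2664)^2 + 3*0.6574^2 = 1.8642


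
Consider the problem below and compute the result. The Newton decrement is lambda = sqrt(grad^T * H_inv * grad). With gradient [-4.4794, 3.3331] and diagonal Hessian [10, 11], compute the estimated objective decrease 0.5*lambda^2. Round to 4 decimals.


Step 1: H is diagonal, so H^(-1) * g = [-0.4479, 0.303].
Step 2: g^T H^(-1) g = sum_i g_i^2 / H_ii
  = (-4.4794)^2/10 + (3.3331)^2/11
  = 2.0065 + 1.01 = 3.0165
Step 3: Objective decrease = 0.5 * g^T H^(-1) g = 1.5082


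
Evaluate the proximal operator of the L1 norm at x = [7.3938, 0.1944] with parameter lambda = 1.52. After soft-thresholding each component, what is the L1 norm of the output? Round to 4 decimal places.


Soft-thresholding with lambda = 1.52:
prox(7.3938) = sign(7.3938)*max(|7.3938| - 1.52, 0) = 5.8738
prox(0.1944) = sign(0.1944)*max(|0.1944| - 1.52, 0) = 0.0
prox(x) = [5.8738, 0.0]
||prox(x)||_1 = 5.8738 + 0.0 = 5.8738


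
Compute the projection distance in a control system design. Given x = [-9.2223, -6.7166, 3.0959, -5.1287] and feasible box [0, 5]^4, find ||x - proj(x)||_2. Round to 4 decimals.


Project each component onto [0, 5].
clip(-9.2223) = 0.0, clip(-6.7166) = 0.0, clip(3.0959) = 3.0959, clip(-5.1287) = 0.0
Projection = [0.0, 0.0, 3.0959, 0.0]
Squared diffs: [85.0508, 45.1127, 0.0, 26.3036]
Distance = sqrt(156.4671) = 12.5087


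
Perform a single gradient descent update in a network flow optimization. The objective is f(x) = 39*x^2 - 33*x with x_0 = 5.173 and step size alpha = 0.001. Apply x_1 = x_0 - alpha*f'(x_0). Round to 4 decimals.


We compute the gradient at x_0 and apply the update.
f'(x) = 78*x - 33
f'(5.173) = 78*5.173 - 33 = 370.494
x_1 = 5.173 - 0.001*370.494 = 4.8025


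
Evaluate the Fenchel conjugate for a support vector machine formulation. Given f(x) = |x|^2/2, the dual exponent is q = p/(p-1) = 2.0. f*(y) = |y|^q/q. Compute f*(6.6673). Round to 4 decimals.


The conjugate exponent q satisfies 1/p + 1/q = 1.
p = 2, so q = 2/(2 - 1) = 2.0
|y|^q = 6.6673^2.0 = 44.4529
f*(6.6673) = 44.4529 / 2.0 = 22.2264


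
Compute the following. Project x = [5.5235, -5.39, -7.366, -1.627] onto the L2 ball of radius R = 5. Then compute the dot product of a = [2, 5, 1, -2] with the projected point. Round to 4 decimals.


Step 1: Compute ||x|| (intermediates to 6 decimals).
||x|| = sqrt(5.5235^2 + (-5.39)^2 + (-7.366)^2 + (-1.627)^2) = 10.791952
Step 2: Project.
Since ||x|| > R, scale = R/||x|| = 5/10.791952 = 0.463308, proj(x) = scale * x
proj(x) = [2.559082, -2.49723, -3.412727, -0.753802]
Step 3: Dot product.
a^T * proj(x) = 2*2.559082 + 5*(-2.49723) + 1*(-3.412727) - 2*(-0.753802) = -9.2731


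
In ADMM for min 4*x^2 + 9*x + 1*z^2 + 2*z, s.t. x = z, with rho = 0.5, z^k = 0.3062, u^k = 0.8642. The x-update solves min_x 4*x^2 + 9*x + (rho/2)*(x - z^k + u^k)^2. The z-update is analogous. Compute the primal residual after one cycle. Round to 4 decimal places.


ADMM iteration with rho = 0.5, z^k = 0.3062, u^k = 0.8642
Step 1: x-update.
Minimize 4*x^2 + 9*x + (0.5/2)*(x - 0.3062 + 0.8642)^2
FOC: (2*4 + 0.5)*x = -9 + 0.5*(0.3062 - 0.8642)
x^{k+1} = -1.0916
Step 2: z-update.
Minimize 1*z^2 + 2*z + (0.5/2)*(-1.0916 - z + 0.8642)^2
FOC: (2*1 + 0.5)*z = -2 + 0.5*(-1.0916 + 0.8642)
z^{k+1} = -0.8455
Step 3: u-update.
u^{k+1} = 0.8642 - 1.0916 + 0.8455 = 0.618
Step 4: Primal residual = |-1.0916 + 0.8455| = 0.2462


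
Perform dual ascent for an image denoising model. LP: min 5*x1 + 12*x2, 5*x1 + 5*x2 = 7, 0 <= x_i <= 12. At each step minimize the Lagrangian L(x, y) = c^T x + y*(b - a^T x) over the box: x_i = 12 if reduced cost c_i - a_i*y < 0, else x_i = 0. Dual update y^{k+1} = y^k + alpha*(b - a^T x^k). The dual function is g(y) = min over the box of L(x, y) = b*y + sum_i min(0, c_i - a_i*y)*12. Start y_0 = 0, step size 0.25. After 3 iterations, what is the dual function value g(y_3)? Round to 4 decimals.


Dual ascent for LP: min 5*x1 + 12*x2, 5*x1 + 5*x2 = 7, 0 <= x_i <= 12
Step 1: y^k = 0.0, reduced costs: (5.0, 12.0)
  x^k = (0.0, 0.0), subgradient = b - a^T x = 7.0
  y^{k+1} = 0.0 + 0.25*7.0 = 1.75
Step 2: y^k = 1.75, reduced costs: (-3.75, 3.25)
  x^k = (12.0, 0.0), subgradient = b - a^T x = -53.0
  y^{k+1} = 1.75 + 0.25*-53.0 = -11.5
Step 3: y^k = -11.5, reduced costs: (62.5, 69.5)
  x^k = (0.0, 0.0), subgradient = b - a^T x = 7.0
  y^{k+1} = -11.5 + 0.25*7.0 = -9.75
Dual objective at y_3 = -9.75: reduced costs (53.75, 60.75), box minimizer x = (0.0, 0.0)
g(y_3) = b*y + (c1 - a1*y)*x1 + (c2 - a2*y)*x2 = 7*(-9.75) + 53.75*0.0 + 60.75*0.0 = -68.25 + 0.0 + 0.0 = -68.25


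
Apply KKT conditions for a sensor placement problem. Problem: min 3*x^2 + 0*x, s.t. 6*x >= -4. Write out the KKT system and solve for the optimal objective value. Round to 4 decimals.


Step 1: Try lambda = 0 (constraint inactive).
Stationarity: 2*3*x + 0 = 0
x* = 0/(2*3) = 0.0
Check constraint: 6*0.0 = 0.0 >= -4 -- satisfied.
Step 2: Compute optimal value.
f(x*) = 3*0.0^2 + 0*0.0 = 0.0


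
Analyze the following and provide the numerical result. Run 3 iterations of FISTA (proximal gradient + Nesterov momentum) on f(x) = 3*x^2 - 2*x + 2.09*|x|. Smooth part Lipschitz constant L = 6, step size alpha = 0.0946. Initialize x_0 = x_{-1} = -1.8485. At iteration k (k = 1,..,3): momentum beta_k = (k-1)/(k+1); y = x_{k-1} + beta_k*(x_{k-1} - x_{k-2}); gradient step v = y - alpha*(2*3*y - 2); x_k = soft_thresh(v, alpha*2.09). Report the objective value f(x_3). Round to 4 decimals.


FISTA on f(x) = 3*x^2 - 2*x + 2.09*|x|
L = 6, alpha = 0.0946
Iteration 1: beta = 0.0, y = -1.8485 + 0.0*(-1.8485 + 1.8485) = -1.8485
  grad(y) = -13.091, v = y - alpha*grad = -0.6101
  prox(v) = soft_thresh(-0.6101, 0.1977) = -0.4124
Iteration 2: beta = 0.3333, y = -0.4124 + 0.3333*(-0.4124 + 1.8485) = 0.0663
  grad(y) = -1.602, v = y - alpha*grad = 0.2179
  prox(v) = soft_thresh(0.2179, 0.1977) = 0.0202
Iteration 3: beta = 0.5, y = 0.0202 + 0.5*(0.0202 + 0.4124) = 0.2364
  grad(y) = -0.5814, v = y - alpha*grad = 0.2914
  prox(v) = soft_thresh(0.2914, 0.1977) = 0.0937
f(x_3) = 3*0.0937^2 - 2*0.0937 + 2.09*|0.0937| = 0.0348


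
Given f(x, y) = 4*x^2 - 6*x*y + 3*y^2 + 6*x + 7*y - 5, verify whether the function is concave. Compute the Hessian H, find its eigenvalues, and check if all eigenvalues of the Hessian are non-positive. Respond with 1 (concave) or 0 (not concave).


The Hessian of f(x,y) = 4*x^2 - 6*x*y + 3*y^2 + 6*x + 7*y - 5 is:
H = [[8, -6], [-6, 6]]
Trace = 8 + 6 = 14
Determinant = 8*6 - (-6)^2 = 12
Discriminant = (14)^2 - 4*12 = 148.0
Eigenvalues: lambda_1 = 0.9172, lambda_2 = 13.0828
The function is not concave.

0


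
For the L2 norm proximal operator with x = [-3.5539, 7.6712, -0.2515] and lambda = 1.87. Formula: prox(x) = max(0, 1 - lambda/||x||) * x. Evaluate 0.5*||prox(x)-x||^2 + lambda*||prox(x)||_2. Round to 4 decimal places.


Step 1: Compute ||x||.
||x|| = 8.4582
Step 2: Compute scaling factor.
scale = max(0, 1 - 1.87/8.4582) = 0.7789
Step 3: prox(x) = [-2.7682, 5.9752, -0.1959]
||prox(x)|| = 6.5882
Step 4: Proximal objective.
0.5*||prox-x||^2 = 1.7485
lambda*||prox|| = 12.3199
Total = 14.0683


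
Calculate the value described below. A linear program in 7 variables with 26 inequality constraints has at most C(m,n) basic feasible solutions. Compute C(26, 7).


Each vertex corresponds to some choice of n active constraints out of m, so the number of vertices is at most C(m, n) = m! / (n!(m-n)!).
m = 26, n = 7
Numerator: 26 * 25 * 24 * 23 * 22 * 21 * 20
Denominator: 7! = 5040
C(26, 7) = 657800


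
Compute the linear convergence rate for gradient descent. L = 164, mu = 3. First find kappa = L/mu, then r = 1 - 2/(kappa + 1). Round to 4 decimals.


Step 1: Compute the condition number.
kappa = L/mu = 164/3 = 54.6667
Step 2: Compute the convergence rate.
r = 1 - 2/(kappa + 1) = 1 - 2*mu/(L + mu) = (L - mu)/(L + mu) = 161/167 = 0.9641


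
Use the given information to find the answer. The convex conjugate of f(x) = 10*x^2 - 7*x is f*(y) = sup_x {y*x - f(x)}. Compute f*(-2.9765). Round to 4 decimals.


f*(y) = sup_x {y*x - a*x^2 - b*x} = sup_x {(y-b)*x - a*x^2}
FOC: (y - b) - 2a*x = 0 => x* = (y - b)/(2a)
x* = (-2.9765 + 7)/(2*10) = 0.2012
f*(-2.9765) = (y-b)^2/(4a) = (-2.9765 + 7)^2/(4*10)
= 16.1886/40 = 0.4047


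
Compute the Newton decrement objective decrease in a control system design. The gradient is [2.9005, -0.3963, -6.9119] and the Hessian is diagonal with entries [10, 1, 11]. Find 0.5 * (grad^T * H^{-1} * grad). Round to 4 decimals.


Step 1: H is diagonal, so H^(-1) * g = [0.2901, -0.3963, -0.6284].
Step 2: g^T H^(-1) g = sum_i g_i^2 / H_ii
  = (2.9005)^2/10 + (-0.3963)^2/1 + (-6.9119)^2/11
  = 0.8413 + 0.1571 + 4.3431 = 5.3415
Step 3: Objective decrease = 0.5 * g^T H^(-1) g = 2.6707


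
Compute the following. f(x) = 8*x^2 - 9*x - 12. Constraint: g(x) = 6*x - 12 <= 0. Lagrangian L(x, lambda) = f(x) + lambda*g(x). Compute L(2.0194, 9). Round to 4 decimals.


Step 1: Evaluate f(x).
f(2.0194) = 8*2.0194^2 - 9*2.0194 - 12 = 2.4492
Step 2: Evaluate g(x).
g(2.0194) = 6*2.0194 - 12 = 0.1164
Step 3: Compute Lagrangian.
L = 2.4492 + 9*0.1164 = 3.4968


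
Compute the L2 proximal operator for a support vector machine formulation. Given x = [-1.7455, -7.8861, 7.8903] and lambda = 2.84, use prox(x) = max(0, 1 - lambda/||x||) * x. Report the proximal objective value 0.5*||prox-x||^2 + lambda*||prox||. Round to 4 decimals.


Step 1: Compute ||x||.
||x|| = 11.2913
Step 2: Compute scaling factor.
scale = max(0, 1 - 2.84/11.2913) = 0.7485
Step 3: prox(x) = [-1.3065, -5.9026, 5.9057]
||prox(x)|| = 8.4513
Step 4: Proximal objective.
0.5*||prox-x||^2 = 4.0328
lambda*||prox|| = 24.0017
Total = 28.0346


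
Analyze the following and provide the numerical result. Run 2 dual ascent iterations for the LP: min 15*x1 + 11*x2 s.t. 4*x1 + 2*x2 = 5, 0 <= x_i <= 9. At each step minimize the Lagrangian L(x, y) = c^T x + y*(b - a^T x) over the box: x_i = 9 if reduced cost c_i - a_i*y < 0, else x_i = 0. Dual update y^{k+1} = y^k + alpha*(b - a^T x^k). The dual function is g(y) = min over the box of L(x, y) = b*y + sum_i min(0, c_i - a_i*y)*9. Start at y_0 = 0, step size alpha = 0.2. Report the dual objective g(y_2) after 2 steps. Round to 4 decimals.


Dual ascent for LP: min 15*x1 + 11*x2, 4*x1 + 2*x2 = 5, 0 <= x_i <= 9
Step 1: y^k = 0.0, reduced costs: (15.0, 11.0)
  x^k = (0.0, 0.0), subgradient = b - a^T x = 5.0
  y^{k+1} = 0.0 + 0.2*5.0 = 1.0
Step 2: y^k = 1.0, reduced costs: (11.0, 9.0)
  x^k = (0.0, 0.0), subgradient = b - a^T x = 5.0
  y^{k+1} = 1.0 + 0.2*5.0 = 2.0
Dual objective at y_2 = 2.0: reduced costs (7.0, 7.0), box minimizer x = (0.0, 0.0)
g(y_2) = b*y + (c1 - a1*y)*x1 + (c2 - a2*y)*x2 = 5*2.0 + 7.0*0.0 + 7.0*0.0 = 10.0 + 0.0 + 0.0 = 10.0


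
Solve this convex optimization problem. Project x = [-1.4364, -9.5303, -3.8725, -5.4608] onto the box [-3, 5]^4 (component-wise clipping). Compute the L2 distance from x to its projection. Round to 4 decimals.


Project each component onto [-3, 5].
clip(-1.4364) = -1.4364, clip(-9.5303) = -3.0, clip(-3.8725) = -3.0, clip(-5.4608) = -3.0
Projection = [-1.4364, -3.0, -3.0, -3.0]
Squared diffs: [0.0, 42.6448, 0.7613, 6.0555]
Distance = sqrt(49.4616) = 7.0329


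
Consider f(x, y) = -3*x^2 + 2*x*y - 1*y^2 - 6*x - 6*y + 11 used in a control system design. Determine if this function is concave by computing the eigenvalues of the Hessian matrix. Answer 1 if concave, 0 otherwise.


The Hessian of f(x,y) = -3*x^2 + 2*x*y - 1*y^2 - 6*x - 6*y + 11 is:
H = [[-6, 2], [2, -2]]
Trace = -6 - 2 = -8
Determinant = -6*-2 - (2)^2 = 8
Discriminant = (-8)^2 - 4*8 = 32.0
Eigenvalues: lambda_1 = -6.8284, lambda_2 = -1.1716
The function is concave.

1


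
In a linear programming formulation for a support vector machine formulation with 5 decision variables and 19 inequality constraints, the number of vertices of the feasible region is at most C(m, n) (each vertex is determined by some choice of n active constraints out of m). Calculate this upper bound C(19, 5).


Each vertex corresponds to some choice of n active constraints out of m, so the number of vertices is at most C(m, n) = m! / (n!(m-n)!).
m = 19, n = 5
Numerator: 19 * 18 * 17 * 16 * 15
Denominator: 5! = 120
C(19, 5) = 11628


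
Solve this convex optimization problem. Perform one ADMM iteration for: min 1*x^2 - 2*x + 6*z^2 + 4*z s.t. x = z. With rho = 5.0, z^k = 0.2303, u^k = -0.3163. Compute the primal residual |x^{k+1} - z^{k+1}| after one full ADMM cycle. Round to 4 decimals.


ADMM iteration with rho = 5.0, z^k = 0.2303, u^k = -0.3163
Step 1: x-update.
Minimize 1*x^2 - 2*x + (5.0/2)*(x - 0.2303 - 0.3163)^2
FOC: (2*1 + 5.0)*x = 2 + 5.0*(0.2303 + 0.3163)
x^{k+1} = 0.6761
Step 2: z-update.
Minimize 6*z^2 + 4*z + (5.0/2)*(0.6761 - z - 0.3163)^2
FOC: (2*6 + 5.0)*z = -4 + 5.0*(0.6761 - 0.3163)
z^{k+1} = -0.1295
Step 3: u-update.
u^{k+1} = -0.3163 + 0.6761 + 0.1295 = 0.4893
Step 4: Primal residual = |0.6761 + 0.1295| = 0.8056


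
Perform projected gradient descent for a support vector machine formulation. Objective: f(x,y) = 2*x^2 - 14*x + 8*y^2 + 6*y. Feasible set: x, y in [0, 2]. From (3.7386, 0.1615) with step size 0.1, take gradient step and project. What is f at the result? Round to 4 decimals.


Step 1: Compute gradient at (3.7386, 0.1615).
grad_x = 2*2*3.7386 - 14 = 0.9544
grad_y = 2*8*0.1615 + 6 = 8.584
Step 2: Gradient step.
x_raw = 3.7386 - 0.1*0.9544 = 3.6432
y_raw = 0.1615 - 0.1*8.584 = -0.6969
Step 3: Project onto [0, 2].
x_proj = clip(3.6432) = 2.0
y_proj = clip(-0.6969) = 0.0
Step 4: Evaluate f.
f(2.0, 0.0) = -20.0


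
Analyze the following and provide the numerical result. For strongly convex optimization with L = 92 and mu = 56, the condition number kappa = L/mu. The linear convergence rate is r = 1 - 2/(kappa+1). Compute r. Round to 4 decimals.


Step 1: Compute the condition number.
kappa = L/mu = 92/56 = 1.6429
Step 2: Compute the convergence rate.
r = 1 - 2/(kappa + 1) = 1 - 2*mu/(L + mu) = (L - mu)/(L + mu) = 36/148 = 0.2432


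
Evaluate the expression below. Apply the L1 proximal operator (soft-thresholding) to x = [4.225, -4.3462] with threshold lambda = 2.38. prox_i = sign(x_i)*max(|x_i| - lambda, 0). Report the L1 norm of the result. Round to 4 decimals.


Soft-thresholding with lambda = 2.38:
prox(4.225) = sign(4.225)*max(|4.225| - 2.38, 0) = 1.845
prox(-4.3462) = sign(-4.3462)*max(|-4.3462| - 2.38, 0) = -1.9662
prox(x) = [1.845, -1.9662]
||prox(x)||_1 = 1.845 + 1.9662 = 3.8112


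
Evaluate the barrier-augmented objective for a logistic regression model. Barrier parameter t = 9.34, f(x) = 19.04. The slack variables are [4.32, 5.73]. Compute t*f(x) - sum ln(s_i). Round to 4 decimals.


Step 1: Compute log-barrier.
ln values: [1.4633, 1.7457]
phi = -(1.4633 + 1.7457) = -3.209
Step 2: Compute augmented objective.
t*f(x) = 9.34*19.04 = 177.8336
Total = 177.8336 - 3.209 = 174.6246


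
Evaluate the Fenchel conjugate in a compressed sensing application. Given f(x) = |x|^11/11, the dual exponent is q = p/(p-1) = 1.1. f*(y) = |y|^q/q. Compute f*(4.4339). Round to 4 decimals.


The conjugate exponent q satisfies 1/p + 1/q = 1.
p = 11, so q = 11/(11 - 1) = 1.1
|y|^q = 4.4339^1.1 = 5.1459
f*(4.4339) = 5.1459 / 1.1 = 4.6781


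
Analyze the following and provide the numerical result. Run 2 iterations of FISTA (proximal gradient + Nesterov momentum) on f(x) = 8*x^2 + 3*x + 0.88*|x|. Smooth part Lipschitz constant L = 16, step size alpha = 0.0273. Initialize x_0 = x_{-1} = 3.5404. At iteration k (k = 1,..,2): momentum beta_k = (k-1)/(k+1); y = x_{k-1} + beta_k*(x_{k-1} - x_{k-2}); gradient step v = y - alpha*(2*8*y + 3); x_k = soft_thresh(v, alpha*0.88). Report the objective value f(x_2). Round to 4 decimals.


FISTA on f(x) = 8*x^2 + 3*x + 0.88*|x|
L = 16, alpha = 0.0273
Iteration 1: beta = 0.0, y = 3.5404 + 0.0*(3.5404 - 3.5404) = 3.5404
  grad(y) = 59.6464, v = y - alpha*grad = 1.9121
  prox(v) = soft_thresh(1.9121, 0.024) = 1.888
Iteration 2: beta = 0.3333, y = 1.888 + 0.3333*(1.888 - 3.5404) = 1.3372
  grad(y) = 24.3958, v = y - alpha*grad = 0.6712
  prox(v) = soft_thresh(0.6712, 0.024) = 0.6472
f(x_2) = 8*0.6472^2 + 3*0.6472 + 0.88*|0.6472| = 5.8622


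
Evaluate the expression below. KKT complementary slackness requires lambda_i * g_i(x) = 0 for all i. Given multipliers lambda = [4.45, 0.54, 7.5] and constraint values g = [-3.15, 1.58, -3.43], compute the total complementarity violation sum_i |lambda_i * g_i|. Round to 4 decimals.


KKT complementary slackness check:
lambda_1 * g_1 = 4.45 * -3.15 = -14.0175
lambda_2 * g_2 = 0.54 * 1.58 = 0.8532
lambda_3 * g_3 = 7.5 * -3.43 = -25.725
Total violation = 14.0175 + 0.8532 + 25.725 = 40.5957


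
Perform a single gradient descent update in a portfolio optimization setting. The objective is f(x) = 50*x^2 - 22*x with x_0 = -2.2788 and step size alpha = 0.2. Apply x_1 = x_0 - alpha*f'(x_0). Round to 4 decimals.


We compute the gradient at x_0 and apply the update.
f'(x) = 100*x - 22
f'(-2.2788) = 100*-2.2788 - 22 = -249.88
x_1 = -2.2788 - 0.2*-249.88 = 47.6972


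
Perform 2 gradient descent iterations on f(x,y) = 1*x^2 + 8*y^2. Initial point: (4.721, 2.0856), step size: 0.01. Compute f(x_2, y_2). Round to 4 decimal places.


Gradient descent on f(x,y) = 1*x^2 + 8*y^2.
Starting point: (4.721, 2.0856), alpha = 0.01
Step 1: grad_x = 2*1*4.721 = 9.442, grad_y = 2*8*2.0856 = 33.3696
  x_1 = 4.721 - 0.01*9.442 = 4.6266
  y_1 = 2.0856 - 0.01*33.3696 = 1.7519
Step 2: grad_x = 2*1*4.6266 = 9.2532, grad_y = 2*8*1.7519 = 28.0305
  x_2 = 4.6266 - 0.01*9.2532 = 4.534
  y_2 = 1.7519 - 0.01*28.0305 = 1.4716
f(4.534, 1.4716) = 1*4.534^2 + 8*1.4716^2 = 37.8824


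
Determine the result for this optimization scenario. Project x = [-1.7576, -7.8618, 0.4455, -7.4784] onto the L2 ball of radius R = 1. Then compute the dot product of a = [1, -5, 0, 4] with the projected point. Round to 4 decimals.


Step 1: Compute ||x|| (intermediates to 6 decimals).
||x|| = sqrt((-1.7576)^2 + (-7.8618)^2 + 0.4455^2 + (-7.4784)^2) = 11.001
Step 2: Project.
Since ||x|| > R, scale = R/||x|| = 1/11.001 = 0.090901, proj(x) = scale * x
proj(x) = [-0.159768, -0.714645, 0.040496, -0.679794]
Step 3: Dot product.
a^T * proj(x) = 1*(-0.159768) - 5*(-0.714645) + 0*0.040496 + 4*(-0.679794) = 0.6943


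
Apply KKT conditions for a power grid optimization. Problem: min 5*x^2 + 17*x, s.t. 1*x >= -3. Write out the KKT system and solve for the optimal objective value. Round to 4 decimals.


Step 1: Try lambda = 0 (constraint inactive).
Stationarity: 2*5*x + 17 = 0
x* = -17/(2*5) = -1.7
Check constraint: 1*-1.7 = -1.7 >= -3 -- satisfied.
Step 2: Compute optimal value.
f(x*) = 5*(-1.7)^2 + 17*(-1.7) = -14.45


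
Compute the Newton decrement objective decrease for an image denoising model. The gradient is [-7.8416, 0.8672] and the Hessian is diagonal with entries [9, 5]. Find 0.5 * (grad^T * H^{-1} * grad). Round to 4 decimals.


Step 1: H is diagonal, so H^(-1) * g = [-0.8713, 0.1734].
Step 2: g^T H^(-1) g = sum_i g_i^2 / H_ii
  = (-7.8416)^2/9 + (0.8672)^2/5
  = 6.8323 + 0.1504 = 6.9827
Step 3: Objective decrease = 0.5 * g^T H^(-1) g = 3.4914


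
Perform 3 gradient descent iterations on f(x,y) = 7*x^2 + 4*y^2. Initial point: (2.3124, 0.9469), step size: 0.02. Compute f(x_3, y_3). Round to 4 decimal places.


Gradient descent on f(x,y) = 7*x^2 + 4*y^2.
Starting point: (2.3124, 0.9469), alpha = 0.02
Step 1: grad_x = 2*7*2.3124 = 32.3736, grad_y = 2*4*0.9469 = 7.5752
  x_1 = 2.3124 - 0.02*32.3736 = 1.6649
  y_1 = 0.9469 - 0.02*7.5752 = 0.7954
Step 2: grad_x = 2*7*1.6649 = 23.309, grad_y = 2*4*0.7954 = 6.3632
  x_2 = 1.6649 - 0.02*23.309 = 1.1987
  y_2 = 0.7954 - 0.02*6.3632 = 0.6681
Step 3: grad_x = 2*7*1.1987 = 16.7825, grad_y = 2*4*0.6681 = 5.3451
  x_3 = 1.1987 - 0.02*16.7825 = 0.8631
  y_3 = 0.6681 - 0.02*5.3451 = 0.5612
f(0.8631, 0.5612) = 7*0.8631^2 + 4*0.5612^2 = 6.4745


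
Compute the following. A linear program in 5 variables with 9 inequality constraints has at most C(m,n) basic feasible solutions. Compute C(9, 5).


Each vertex corresponds to some choice of n active constraints out of m, so the number of vertices is at most C(m, n) = m! / (n!(m-n)!).
m = 9, n = 5
Numerator: 9 * 8 * 7 * 6 * 5
Denominator: 5! = 120
C(9, 5) = 126


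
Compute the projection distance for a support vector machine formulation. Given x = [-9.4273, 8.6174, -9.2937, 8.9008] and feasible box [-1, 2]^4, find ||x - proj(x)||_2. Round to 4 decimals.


Project each component onto [-1, 2].
clip(-9.4273) = -1.0, clip(8.6174) = 2.0, clip(-9.2937) = -1.0, clip(8.9008) = 2.0
Projection = [-1.0, 2.0, -1.0, 2.0]
Squared diffs: [71.0194, 43.79, 68.7855, 47.621]
Distance = sqrt(231.2159) = 15.2058


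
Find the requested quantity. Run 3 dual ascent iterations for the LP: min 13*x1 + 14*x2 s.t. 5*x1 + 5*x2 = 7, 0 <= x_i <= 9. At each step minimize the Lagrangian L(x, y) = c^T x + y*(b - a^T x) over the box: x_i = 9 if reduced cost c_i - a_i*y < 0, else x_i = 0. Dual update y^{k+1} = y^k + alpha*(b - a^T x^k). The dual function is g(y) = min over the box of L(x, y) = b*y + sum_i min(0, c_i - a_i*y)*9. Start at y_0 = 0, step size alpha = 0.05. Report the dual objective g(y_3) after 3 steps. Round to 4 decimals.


Dual ascent for LP: min 13*x1 + 14*x2, 5*x1 + 5*x2 = 7, 0 <= x_i <= 9
Step 1: y^k = 0.0, reduced costs: (13.0, 14.0)
  x^k = (0.0, 0.0), subgradient = b - a^T x = 7.0
  y^{k+1} = 0.0 + 0.05*7.0 = 0.35
Step 2: y^k = 0.35, reduced costs: (11.25, 12.25)
  x^k = (0.0, 0.0), subgradient = b - a^T x = 7.0
  y^{k+1} = 0.35 + 0.05*7.0 = 0.7
Step 3: y^k = 0.7, reduced costs: (9.5, 10.5)
  x^k = (0.0, 0.0), subgradient = b - a^T x = 7.0
  y^{k+1} = 0.7 + 0.05*7.0 = 1.05
Dual objective at y_3 = 1.05: reduced costs (7.75, 8.75), box minimizer x = (0.0, 0.0)
g(y_3) = b*y + (c1 - a1*y)*x1 + (c2 - a2*y)*x2 = 7*1.05 + 7.75*0.0 + 8.75*0.0 = 7.35 + 0.0 + 0.0 = 7.35


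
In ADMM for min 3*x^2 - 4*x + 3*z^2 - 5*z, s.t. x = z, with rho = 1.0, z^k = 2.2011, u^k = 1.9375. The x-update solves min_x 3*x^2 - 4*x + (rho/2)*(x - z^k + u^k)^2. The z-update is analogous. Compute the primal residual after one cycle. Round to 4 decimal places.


ADMM iteration with rho = 1.0, z^k = 2.2011, u^k = 1.9375
Step 1: x-update.
Minimize 3*x^2 - 4*x + (1.0/2)*(x - 2.2011 + 1.9375)^2
FOC: (2*3 + 1.0)*x = 4 + 1.0*(2.2011 - 1.9375)
x^{k+1} = 0.6091
Step 2: z-update.
Minimize 3*z^2 - 5*z + (1.0/2)*(0.6091 - z + 1.9375)^2
FOC: (2*3 + 1.0)*z = 5 + 1.0*(0.6091 + 1.9375)
z^{k+1} = 1.0781
Step 3: u-update.
u^{k+1} = 1.9375 + 0.6091 - 1.0781 = 1.4685
Step 4: Primal residual = |0.6091 - 1.0781| = 0.469
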